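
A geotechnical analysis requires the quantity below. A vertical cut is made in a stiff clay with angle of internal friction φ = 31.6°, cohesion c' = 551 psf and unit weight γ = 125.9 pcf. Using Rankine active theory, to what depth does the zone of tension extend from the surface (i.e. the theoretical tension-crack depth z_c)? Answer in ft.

15.7 ft

K_a = tan²(45° − 31.6°/2) = 0.3123; √K_a = 0.5589.
The active pressure is zero where K_a γ z = 2c√K_a, so z_c = 2c/(γ√K_a) = 2×551/(125.9×0.5589) = 15.66 ft.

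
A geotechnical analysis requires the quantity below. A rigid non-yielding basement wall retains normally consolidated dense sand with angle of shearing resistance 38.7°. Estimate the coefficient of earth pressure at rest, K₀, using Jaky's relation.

0.375

K₀ = 1 − sin φ' = 1 − sin 38.7° = 0.3748.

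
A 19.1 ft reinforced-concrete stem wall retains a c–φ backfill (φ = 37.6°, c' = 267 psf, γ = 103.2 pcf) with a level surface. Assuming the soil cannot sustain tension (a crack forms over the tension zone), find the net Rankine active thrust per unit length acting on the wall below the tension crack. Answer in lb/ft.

K_a = 0.2421; √K_a = 0.4921.
Tension-crack depth z_c = 2c/(γ√K_a) = 2×267/(103.2×0.4921) = 10.52 ft.
σ_a at base = K_a γ H − 2c√K_a = 0.2421×103.2×19.1 − 2×267×0.4921 = 214.5 psf.
P_a = ½ × 214.5 × (H − z_c) = 0.5×214.5×8.584 = 920.6 lb/ft.

921 lb/ft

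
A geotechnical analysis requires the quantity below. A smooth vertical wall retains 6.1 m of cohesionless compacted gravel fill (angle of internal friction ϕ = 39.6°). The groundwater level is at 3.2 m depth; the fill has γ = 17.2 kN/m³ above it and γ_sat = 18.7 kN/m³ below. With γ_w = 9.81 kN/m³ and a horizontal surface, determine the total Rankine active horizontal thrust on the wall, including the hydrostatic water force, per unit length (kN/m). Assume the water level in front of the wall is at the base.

K_a = tan²(45° − φ/2) = 0.2214.
γ' = 18.7 − 9.81 = 8.890 kN/m³. Depth below WT = 2.9 m.
σ'_h at WT = K_a γ d_w = 12.19 kPa; at base = 12.19 + K_a γ' × 2.9 = 17.90 kPa.
P₁ (0–3.2 m) = ½×12.19×3.2 = 19.50. P₂ (3.2–6.1 m) = ½(12.19+17.90)×2.9 = 43.62.
P_w = ½ γ_w h₂² = 0.5×9.81×2.9² = 41.25. Total = 19.50+43.62+41.25 = 104.4 kN/m.

104 kN/m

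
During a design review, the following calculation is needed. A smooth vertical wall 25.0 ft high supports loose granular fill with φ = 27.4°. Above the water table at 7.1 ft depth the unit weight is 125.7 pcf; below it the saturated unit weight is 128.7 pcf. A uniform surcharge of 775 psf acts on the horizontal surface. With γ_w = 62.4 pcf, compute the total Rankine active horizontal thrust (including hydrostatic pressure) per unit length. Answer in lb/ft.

K_a = tan²(45° − φ/2) = 0.3697.
γ' = 128.7 − 62.4 = 66.30 pcf. h₂ = H − d_w = 17.9 ft.
σ'_h: at surface K_a·q = 286.5; at WT K_a(q+γd_w) = 616.4; at base K_a(q+γd_w+γ'h₂) = 1055 psf.
P₁ = ½(286.5+616.4)×7.1 = 3205; P₂ = ½(616.4+1055)×17.9 = 14960; P_w = ½γ_w h₂² = 9997.
Total = 3205+14960+9997 = 28160 lb/ft.

28200 lb/ft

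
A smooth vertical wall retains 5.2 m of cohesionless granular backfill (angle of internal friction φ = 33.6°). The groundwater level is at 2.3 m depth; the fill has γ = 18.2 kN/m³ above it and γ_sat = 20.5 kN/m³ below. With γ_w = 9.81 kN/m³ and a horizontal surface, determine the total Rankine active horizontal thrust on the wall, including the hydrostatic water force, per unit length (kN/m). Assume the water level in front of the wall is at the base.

K_a = tan²(45° − φ/2) = 0.2875.
γ' = 20.5 − 9.81 = 10.69 kN/m³. Depth below WT = 2.9 m.
σ'_h at WT = K_a γ d_w = 12.03 kPa; at base = 12.03 + K_a γ' × 2.9 = 20.95 kPa.
P₁ (0–2.3 m) = ½×12.03×2.3 = 13.84. P₂ (2.3–5.2 m) = ½(12.03+20.95)×2.9 = 47.83.
P_w = ½ γ_w h₂² = 0.5×9.81×2.9² = 41.25. Total = 13.84+47.83+41.25 = 102.9 kN/m.

103 kN/m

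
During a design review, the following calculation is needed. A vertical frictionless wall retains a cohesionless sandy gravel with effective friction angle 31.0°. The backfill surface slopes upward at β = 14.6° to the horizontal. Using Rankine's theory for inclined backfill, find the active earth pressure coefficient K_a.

K_a = cos β · (cos β − √(cos²β − cos²φ)) / (cos β + √(cos²β − cos²φ)).
cos β = 0.9677, cos φ = 0.8572, √(cos²β − cos²φ) = 0.4491.
K_a = 0.9677 × (0.9677 − 0.4491)/(0.9677 + 0.4491) = 0.3542.

0.354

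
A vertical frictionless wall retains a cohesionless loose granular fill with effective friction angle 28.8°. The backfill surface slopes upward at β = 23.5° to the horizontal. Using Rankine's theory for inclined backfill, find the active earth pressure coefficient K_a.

K_a = cos β · (cos β − √(cos²β − cos²φ)) / (cos β + √(cos²β − cos²φ)).
cos β = 0.9171, cos φ = 0.8763, √(cos²β − cos²φ) = 0.2703.
K_a = 0.9171 × (0.9171 − 0.2703)/(0.9171 + 0.2703) = 0.4995.

0.499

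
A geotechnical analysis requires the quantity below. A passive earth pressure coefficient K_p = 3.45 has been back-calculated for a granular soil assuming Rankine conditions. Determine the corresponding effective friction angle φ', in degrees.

33.4°

K_p = (1+sin φ)/(1−sin φ) ⇒ sin φ = (K_p − 1)/(K_p + 1) = 0.5506.
φ = arcsin(0.5506) = 33.41°.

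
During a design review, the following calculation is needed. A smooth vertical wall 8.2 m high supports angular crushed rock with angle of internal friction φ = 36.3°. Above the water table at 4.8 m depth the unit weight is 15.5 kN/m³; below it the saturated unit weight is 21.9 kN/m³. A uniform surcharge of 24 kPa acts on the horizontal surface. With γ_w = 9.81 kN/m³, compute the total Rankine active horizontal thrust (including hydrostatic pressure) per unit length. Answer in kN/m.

K_a = tan²(45° − φ/2) = 0.2563.
γ' = 21.9 − 9.81 = 12.09 kN/m³. h₂ = H − d_w = 3.4 m.
σ'_h: at surface K_a·q = 6.151; at WT K_a(q+γd_w) = 25.22; at base K_a(q+γd_w+γ'h₂) = 35.75 kPa.
P₁ = ½(6.151+25.22)×4.8 = 75.28; P₂ = ½(25.22+35.75)×3.4 = 103.6; P_w = ½γ_w h₂² = 56.70.
Total = 75.28+103.6+56.70 = 235.6 kN/m.

236 kN/m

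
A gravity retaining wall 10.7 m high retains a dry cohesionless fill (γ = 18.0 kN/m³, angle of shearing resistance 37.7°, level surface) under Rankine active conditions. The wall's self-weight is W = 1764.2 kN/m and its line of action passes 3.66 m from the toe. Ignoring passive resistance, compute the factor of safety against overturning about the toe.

K_a = tan²(45° − 37.7°/2) = 0.2411.
P_a = ½K_aγH² = 0.5×0.2411×18.0×10.7² = 248.4 kN/m, acting at H/3 = 3.567 m above the base.
Overturning moment M_o = P_a × H/3 = 248.4 × 3.567 = 885.9.
Resisting moment M_r = W × 3.66 = 1764.2 × 3.66 = 6457.
FS_overturning = M_r/M_o = 6457/885.9 = 7.288.

7.29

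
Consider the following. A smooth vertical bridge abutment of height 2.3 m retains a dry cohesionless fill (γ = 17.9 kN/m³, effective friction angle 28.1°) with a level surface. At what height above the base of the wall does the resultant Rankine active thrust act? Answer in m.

K_a = 0.3596.
The pressure distribution is triangular, so the resultant acts at H/3 above the base = 2.3/3 = 0.7667 m.

0.767 m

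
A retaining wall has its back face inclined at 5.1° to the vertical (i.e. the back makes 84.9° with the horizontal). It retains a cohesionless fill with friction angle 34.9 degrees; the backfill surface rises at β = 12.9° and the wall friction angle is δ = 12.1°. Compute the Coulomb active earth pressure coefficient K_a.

K_a = sin²(α+φ) / [sin²α · sin(α−δ) · (1 + √{sin(φ+δ)sin(φ−β) / (sin(α−δ)sin(α+β))})²].
With α = 84.9°, φ = 34.9°, δ = 12.1°, β = 12.9°: K_a = 0.3359.

0.336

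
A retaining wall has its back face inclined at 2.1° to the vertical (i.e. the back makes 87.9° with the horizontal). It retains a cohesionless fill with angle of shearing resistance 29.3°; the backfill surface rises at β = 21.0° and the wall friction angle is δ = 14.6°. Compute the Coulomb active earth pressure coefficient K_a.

0.466

K_a = sin²(α+φ) / [sin²α · sin(α−δ) · (1 + √{sin(φ+δ)sin(φ−β) / (sin(α−δ)sin(α+β))})²].
With α = 87.9°, φ = 29.3°, δ = 14.6°, β = 21.0°: K_a = 0.4659.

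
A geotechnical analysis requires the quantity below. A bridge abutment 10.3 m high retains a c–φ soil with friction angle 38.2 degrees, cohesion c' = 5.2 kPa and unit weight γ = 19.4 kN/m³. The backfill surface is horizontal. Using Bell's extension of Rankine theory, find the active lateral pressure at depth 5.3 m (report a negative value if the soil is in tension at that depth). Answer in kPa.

K_a = (1 − sin φ)/(1 + sin φ) = 0.2358.
σ_a = K_a γ z − 2c√K_a = 0.2358×19.4×5.3 − 2×5.2×0.4856 = 19.19 kPa.

19.2 kPa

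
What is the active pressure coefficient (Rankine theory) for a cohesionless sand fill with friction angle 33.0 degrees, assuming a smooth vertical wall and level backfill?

K_a = tan²(45° − φ/2) = tan²(28.50°) = 0.2948.

0.295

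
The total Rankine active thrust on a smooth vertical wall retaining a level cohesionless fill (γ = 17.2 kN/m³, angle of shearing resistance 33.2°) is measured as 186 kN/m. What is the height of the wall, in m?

K_a = 0.2924. P_a = ½ K_a γ H² ⇒ H = √(2P_a/(K_a γ)).
H = √(2×186/(0.2924×17.2)) = 8.601 m.

8.60 m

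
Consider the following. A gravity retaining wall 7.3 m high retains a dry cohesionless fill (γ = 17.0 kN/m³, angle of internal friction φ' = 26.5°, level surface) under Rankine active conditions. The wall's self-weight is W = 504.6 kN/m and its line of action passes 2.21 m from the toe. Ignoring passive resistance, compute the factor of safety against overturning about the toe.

2.64

K_a = tan²(45° − 26.5°/2) = 0.3829.
P_a = ½K_aγH² = 0.5×0.3829×17.0×7.3² = 173.5 kN/m, acting at H/3 = 2.433 m above the base.
Overturning moment M_o = P_a × H/3 = 173.5 × 2.433 = 422.1.
Resisting moment M_r = W × 2.21 = 504.6 × 2.21 = 1115.
FS_overturning = M_r/M_o = 1115/422.1 = 2.642.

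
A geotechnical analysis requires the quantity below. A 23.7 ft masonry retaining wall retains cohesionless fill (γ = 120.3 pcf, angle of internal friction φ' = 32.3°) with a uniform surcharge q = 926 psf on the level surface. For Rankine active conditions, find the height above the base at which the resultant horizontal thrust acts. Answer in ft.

K_a = 0.3035.
Triangular part P₁ = ½K_aγH² = 10250 at H/3 = 7.900 ft; rectangular part P₂ = K_a q H = 6660 at H/2 = 11.85 ft.
ȳ = (P₁·7.900 + P₂·11.85)/(P₁+P₂) = 9.455 ft.

9.46 ft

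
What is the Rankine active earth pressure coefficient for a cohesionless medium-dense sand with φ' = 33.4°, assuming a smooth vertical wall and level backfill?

0.290

K_a = (1 − sin φ)/(1 + sin φ) = (1 − sin 33.4°)/(1 + sin 33.4°) = 0.2899.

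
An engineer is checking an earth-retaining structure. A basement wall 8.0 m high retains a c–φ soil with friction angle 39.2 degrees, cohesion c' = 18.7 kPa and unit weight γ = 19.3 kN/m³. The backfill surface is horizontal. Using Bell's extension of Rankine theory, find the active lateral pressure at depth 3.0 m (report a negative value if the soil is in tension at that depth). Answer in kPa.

K_a = (1 − sin φ)/(1 + sin φ) = 0.2255.
σ_a = K_a γ z − 2c√K_a = 0.2255×19.3×3.0 − 2×18.7×0.4748 = -4.704 kPa.

-4.70 kPa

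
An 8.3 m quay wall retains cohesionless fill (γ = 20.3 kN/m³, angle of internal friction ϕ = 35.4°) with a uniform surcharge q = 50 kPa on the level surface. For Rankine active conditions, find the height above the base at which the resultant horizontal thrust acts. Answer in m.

K_a = 0.2664.
Triangular part P₁ = ½K_aγH² = 186.3 at H/3 = 2.767 m; rectangular part P₂ = K_a q H = 110.6 at H/2 = 4.150 m.
ȳ = (P₁·2.767 + P₂·4.150)/(P₁+P₂) = 3.282 m.

3.28 m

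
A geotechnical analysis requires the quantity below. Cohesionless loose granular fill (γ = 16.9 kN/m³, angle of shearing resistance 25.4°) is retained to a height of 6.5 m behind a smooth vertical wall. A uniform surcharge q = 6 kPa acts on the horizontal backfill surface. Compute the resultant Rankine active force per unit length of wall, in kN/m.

K_a = tan²(45° − φ/2) = 0.3996.
Soil triangle: ½ K_a γ H² = 0.5×0.3996×16.9×6.5² = 142.7 kN/m.
Surcharge rectangle: K_a q H = 0.3996×6×6.5 = 15.59 kN/m.
Total = 142.7 + 15.59 = 158.3 kN/m.

158 kN/m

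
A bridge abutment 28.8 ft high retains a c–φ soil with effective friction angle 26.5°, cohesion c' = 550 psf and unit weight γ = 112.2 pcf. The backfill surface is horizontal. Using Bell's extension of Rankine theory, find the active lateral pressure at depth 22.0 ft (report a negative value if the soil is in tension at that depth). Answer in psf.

265 psf

K_a = (1 − sin φ)/(1 + sin φ) = 0.3829.
σ_a = K_a γ z − 2c√K_a = 0.3829×112.2×22.0 − 2×550×0.6188 = 264.5 psf.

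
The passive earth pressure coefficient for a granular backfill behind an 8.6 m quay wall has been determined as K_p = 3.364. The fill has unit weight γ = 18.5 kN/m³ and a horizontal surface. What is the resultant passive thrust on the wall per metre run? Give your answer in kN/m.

2300 kN/m

P = ½ K_p γ H² = 0.5 × 3.364 × 18.5 × 8.6² = 2301 kN/m.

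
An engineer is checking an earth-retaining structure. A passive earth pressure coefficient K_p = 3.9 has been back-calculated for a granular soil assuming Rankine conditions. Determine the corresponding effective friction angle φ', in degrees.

36.3°

K_p = (1+sin φ)/(1−sin φ) ⇒ sin φ = (K_p − 1)/(K_p + 1) = 0.5918.
φ = arcsin(0.5918) = 36.29°.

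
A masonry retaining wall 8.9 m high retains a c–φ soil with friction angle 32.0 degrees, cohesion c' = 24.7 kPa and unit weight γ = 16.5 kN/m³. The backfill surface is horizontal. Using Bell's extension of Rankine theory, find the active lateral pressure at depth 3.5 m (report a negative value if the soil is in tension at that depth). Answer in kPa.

-9.64 kPa

K_a = (1 − sin φ)/(1 + sin φ) = 0.3073.
σ_a = K_a γ z − 2c√K_a = 0.3073×16.5×3.5 − 2×24.7×0.5543 = -9.639 kPa.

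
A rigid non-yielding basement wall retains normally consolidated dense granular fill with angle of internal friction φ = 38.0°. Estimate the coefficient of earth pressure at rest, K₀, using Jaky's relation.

K₀ = 1 − sin φ' = 1 − sin 38.0° = 0.3843.

0.384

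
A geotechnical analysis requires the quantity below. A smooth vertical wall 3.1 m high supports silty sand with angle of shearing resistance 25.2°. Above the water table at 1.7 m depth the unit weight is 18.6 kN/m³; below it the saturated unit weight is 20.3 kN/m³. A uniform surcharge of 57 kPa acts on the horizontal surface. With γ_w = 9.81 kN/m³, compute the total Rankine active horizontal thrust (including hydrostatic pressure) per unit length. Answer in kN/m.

114 kN/m

K_a = tan²(45° − φ/2) = 0.4027.
γ' = 20.3 − 9.81 = 10.49 kN/m³. h₂ = H − d_w = 1.4 m.
σ'_h: at surface K_a·q = 22.96; at WT K_a(q+γd_w) = 35.69; at base K_a(q+γd_w+γ'h₂) = 41.61 kPa.
P₁ = ½(22.96+35.69)×1.7 = 49.85; P₂ = ½(35.69+41.61)×1.4 = 54.11; P_w = ½γ_w h₂² = 9.614.
Total = 49.85+54.11+9.614 = 113.6 kN/m.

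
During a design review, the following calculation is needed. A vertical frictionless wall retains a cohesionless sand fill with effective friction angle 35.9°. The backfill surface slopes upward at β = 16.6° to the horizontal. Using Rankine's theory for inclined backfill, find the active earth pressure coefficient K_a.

K_a = cos β · (cos β − √(cos²β − cos²φ)) / (cos β + √(cos²β − cos²φ)).
cos β = 0.9583, cos φ = 0.8100, √(cos²β − cos²φ) = 0.5121.
K_a = 0.9583 × (0.9583 − 0.5121)/(0.9583 + 0.5121) = 0.2908.

0.291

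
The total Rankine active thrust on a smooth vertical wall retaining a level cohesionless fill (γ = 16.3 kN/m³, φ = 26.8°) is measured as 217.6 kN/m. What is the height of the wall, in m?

K_a = 0.3785. P_a = ½ K_a γ H² ⇒ H = √(2P_a/(K_a γ)).
H = √(2×217.6/(0.3785×16.3)) = 8.399 m.

8.40 m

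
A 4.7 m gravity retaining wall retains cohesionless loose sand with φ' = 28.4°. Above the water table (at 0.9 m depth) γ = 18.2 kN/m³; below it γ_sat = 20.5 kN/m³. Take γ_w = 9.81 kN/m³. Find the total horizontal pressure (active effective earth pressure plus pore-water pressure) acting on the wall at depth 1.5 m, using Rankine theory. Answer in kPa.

K_a = (1 − sin φ)/(1 + sin φ) = 0.3554.
γ' = 20.5 − 9.81 = 10.69 kN/m³.
Effective vertical stress at 1.5 m: σ'_v = 18.2×0.9 + 10.69×0.600 = 22.79 kPa.
σ'_h = K_a σ'_v = 0.3554 × 22.79 = 8.100 kPa; u = γ_w × 0.600 = 5.886 kPa.
Total σ_h = 8.100 + 5.886 = 13.99 kPa.

14.0 kPa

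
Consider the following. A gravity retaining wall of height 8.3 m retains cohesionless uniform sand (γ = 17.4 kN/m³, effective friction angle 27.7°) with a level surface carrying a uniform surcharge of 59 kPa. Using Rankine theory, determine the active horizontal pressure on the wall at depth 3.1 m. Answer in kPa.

41.3 kPa

K_a = (1 − sin φ)/(1 + sin φ) = 0.3653.
σ_v = γz + q = 17.4 × 3.1 + 59 = 112.9 kPa.
σ_h = K_a σ_v = 0.3653 × 112.9 = 41.26 kPa.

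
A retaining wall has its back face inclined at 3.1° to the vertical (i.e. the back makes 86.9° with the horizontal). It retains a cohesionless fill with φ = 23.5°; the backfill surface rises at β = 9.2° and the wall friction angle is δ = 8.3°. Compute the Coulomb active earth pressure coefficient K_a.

K_a = sin²(α+φ) / [sin²α · sin(α−δ) · (1 + √{sin(φ+δ)sin(φ−β) / (sin(α−δ)sin(α+β))})²].
With α = 86.9°, φ = 23.5°, δ = 8.3°, β = 9.2°: K_a = 0.4821.

0.482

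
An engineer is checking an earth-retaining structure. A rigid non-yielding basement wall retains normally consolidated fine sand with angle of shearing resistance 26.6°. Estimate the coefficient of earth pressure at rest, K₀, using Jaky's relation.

0.552

K₀ = 1 − sin φ' = 1 − sin 26.6° = 0.5522.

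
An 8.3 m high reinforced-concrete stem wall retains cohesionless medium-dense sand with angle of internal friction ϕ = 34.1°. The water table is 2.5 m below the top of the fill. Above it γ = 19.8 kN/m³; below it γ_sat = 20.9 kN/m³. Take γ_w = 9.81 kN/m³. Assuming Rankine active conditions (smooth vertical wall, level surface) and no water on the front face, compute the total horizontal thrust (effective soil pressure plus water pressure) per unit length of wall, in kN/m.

316 kN/m

K_a = tan²(45° − φ/2) = 0.2815.
γ' = 20.9 − 9.81 = 11.09 kN/m³. Depth below WT = 5.8 m.
σ'_h at WT = K_a γ d_w = 13.94 kPa; at base = 13.94 + K_a γ' × 5.8 = 32.04 kPa.
P₁ (0–2.5 m) = ½×13.94×2.5 = 17.42. P₂ (2.5–8.3 m) = ½(13.94+32.04)×5.8 = 133.3.
P_w = ½ γ_w h₂² = 0.5×9.81×5.8² = 165.0. Total = 17.42+133.3+165.0 = 315.8 kN/m.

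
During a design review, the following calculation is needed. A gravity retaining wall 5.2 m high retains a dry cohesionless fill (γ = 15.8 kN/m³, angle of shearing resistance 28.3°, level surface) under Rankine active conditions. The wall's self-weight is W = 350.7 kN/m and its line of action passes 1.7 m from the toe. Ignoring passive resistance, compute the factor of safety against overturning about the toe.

4.51

K_a = tan²(45° − 28.3°/2) = 0.3568.
P_a = ½K_aγH² = 0.5×0.3568×15.8×5.2² = 76.21 kN/m, acting at H/3 = 1.733 m above the base.
Overturning moment M_o = P_a × H/3 = 76.21 × 1.733 = 132.1.
Resisting moment M_r = W × 1.7 = 350.7 × 1.7 = 596.2.
FS_overturning = M_r/M_o = 596.2/132.1 = 4.513.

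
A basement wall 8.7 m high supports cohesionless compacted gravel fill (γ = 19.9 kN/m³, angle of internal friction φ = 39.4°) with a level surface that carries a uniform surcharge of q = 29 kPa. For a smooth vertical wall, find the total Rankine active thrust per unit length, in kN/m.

225 kN/m

K_a = tan²(45° − φ/2) = 0.2234.
Soil triangle: ½ K_a γ H² = 0.5×0.2234×19.9×8.7² = 168.3 kN/m.
Surcharge rectangle: K_a q H = 0.2234×29×8.7 = 56.37 kN/m.
Total = 168.3 + 56.37 = 224.7 kN/m.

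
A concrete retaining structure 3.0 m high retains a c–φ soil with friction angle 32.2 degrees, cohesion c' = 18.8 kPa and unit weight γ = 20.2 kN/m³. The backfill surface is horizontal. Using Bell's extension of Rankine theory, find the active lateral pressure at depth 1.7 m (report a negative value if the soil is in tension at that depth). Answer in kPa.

-10.3 kPa

K_a = (1 − sin φ)/(1 + sin φ) = 0.3047.
σ_a = K_a γ z − 2c√K_a = 0.3047×20.2×1.7 − 2×18.8×0.5520 = -10.29 kPa.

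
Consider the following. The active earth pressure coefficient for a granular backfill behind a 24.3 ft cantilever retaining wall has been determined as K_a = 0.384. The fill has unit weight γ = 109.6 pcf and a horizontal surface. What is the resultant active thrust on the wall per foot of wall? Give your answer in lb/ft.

12400 lb/ft

P = ½ K_a γ H² = 0.5 × 0.384 × 109.6 × 24.3² = 12430 lb/ft.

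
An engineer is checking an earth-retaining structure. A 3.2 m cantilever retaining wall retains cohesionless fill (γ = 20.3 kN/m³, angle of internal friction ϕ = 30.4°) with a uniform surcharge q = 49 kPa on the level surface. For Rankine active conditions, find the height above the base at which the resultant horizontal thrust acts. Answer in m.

1.39 m

K_a = 0.3280.
Triangular part P₁ = ½K_aγH² = 34.09 at H/3 = 1.067 m; rectangular part P₂ = K_a q H = 51.43 at H/2 = 1.600 m.
ȳ = (P₁·1.067 + P₂·1.600)/(P₁+P₂) = 1.387 m.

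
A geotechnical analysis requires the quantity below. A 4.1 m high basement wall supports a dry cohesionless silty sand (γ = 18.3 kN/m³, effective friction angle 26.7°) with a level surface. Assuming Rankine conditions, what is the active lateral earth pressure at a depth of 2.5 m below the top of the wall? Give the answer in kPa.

K_a = (1 − sin φ)/(1 + sin φ) = 0.3800.
σ_h = K_a γ z = 0.3800 × 18.3 × 2.5 = 17.38 kPa.

17.4 kPa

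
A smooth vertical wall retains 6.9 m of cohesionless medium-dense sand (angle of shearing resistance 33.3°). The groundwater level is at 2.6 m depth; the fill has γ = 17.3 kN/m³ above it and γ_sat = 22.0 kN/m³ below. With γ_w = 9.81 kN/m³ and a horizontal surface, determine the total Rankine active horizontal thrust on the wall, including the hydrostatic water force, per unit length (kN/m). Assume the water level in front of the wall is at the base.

K_a = tan²(45° − φ/2) = 0.2911.
γ' = 22.0 − 9.81 = 12.19 kN/m³. Depth below WT = 4.3 m.
σ'_h at WT = K_a γ d_w = 13.10 kPa; at base = 13.10 + K_a γ' × 4.3 = 28.36 kPa.
P₁ (0–2.6 m) = ½×13.10×2.6 = 17.02. P₂ (2.6–6.9 m) = ½(13.10+28.36)×4.3 = 89.12.
P_w = ½ γ_w h₂² = 0.5×9.81×4.3² = 90.69. Total = 17.02+89.12+90.69 = 196.8 kN/m.

197 kN/m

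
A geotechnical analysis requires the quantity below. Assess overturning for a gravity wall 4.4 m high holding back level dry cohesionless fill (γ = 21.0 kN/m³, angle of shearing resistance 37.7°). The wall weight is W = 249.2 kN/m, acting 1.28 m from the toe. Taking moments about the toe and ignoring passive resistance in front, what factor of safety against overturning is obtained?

4.44

K_a = tan²(45° − 37.7°/2) = 0.2411.
P_a = ½K_aγH² = 0.5×0.2411×21.0×4.4² = 49.00 kN/m, acting at H/3 = 1.467 m above the base.
Overturning moment M_o = P_a × H/3 = 49.00 × 1.467 = 71.87.
Resisting moment M_r = W × 1.28 = 249.2 × 1.28 = 319.0.
FS_overturning = M_r/M_o = 319.0/71.87 = 4.438.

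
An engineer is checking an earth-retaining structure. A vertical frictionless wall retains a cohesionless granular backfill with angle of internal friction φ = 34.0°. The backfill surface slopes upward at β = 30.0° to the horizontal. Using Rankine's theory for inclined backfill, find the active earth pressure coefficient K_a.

0.478

K_a = cos β · (cos β − √(cos²β − cos²φ)) / (cos β + √(cos²β − cos²φ)).
cos β = 0.8660, cos φ = 0.8290, √(cos²β − cos²φ) = 0.2504.
K_a = 0.8660 × (0.8660 − 0.2504)/(0.8660 + 0.2504) = 0.4776.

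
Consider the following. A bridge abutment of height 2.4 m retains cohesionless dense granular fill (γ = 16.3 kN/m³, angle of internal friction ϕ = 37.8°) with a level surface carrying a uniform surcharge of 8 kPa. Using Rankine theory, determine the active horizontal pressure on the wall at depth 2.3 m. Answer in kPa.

K_a = (1 − sin φ)/(1 + sin φ) = 0.2400.
σ_v = γz + q = 16.3 × 2.3 + 8 = 45.49 kPa.
σ_h = K_a σ_v = 0.2400 × 45.49 = 10.92 kPa.

10.9 kPa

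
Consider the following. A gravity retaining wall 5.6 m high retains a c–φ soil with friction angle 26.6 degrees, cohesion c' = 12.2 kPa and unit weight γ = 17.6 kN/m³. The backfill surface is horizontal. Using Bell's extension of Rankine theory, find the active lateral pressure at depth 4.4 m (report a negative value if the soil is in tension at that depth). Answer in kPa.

14.5 kPa

K_a = (1 − sin φ)/(1 + sin φ) = 0.3814.
σ_a = K_a γ z − 2c√K_a = 0.3814×17.6×4.4 − 2×12.2×0.6176 = 14.47 kPa.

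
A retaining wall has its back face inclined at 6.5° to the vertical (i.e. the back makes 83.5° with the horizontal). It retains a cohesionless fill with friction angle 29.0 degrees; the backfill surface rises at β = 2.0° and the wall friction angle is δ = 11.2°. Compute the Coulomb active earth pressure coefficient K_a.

K_a = sin²(α+φ) / [sin²α · sin(α−δ) · (1 + √{sin(φ+δ)sin(φ−β) / (sin(α−δ)sin(α+β))})²].
With α = 83.5°, φ = 29.0°, δ = 11.2°, β = 2.0°: K_a = 0.3751.

0.375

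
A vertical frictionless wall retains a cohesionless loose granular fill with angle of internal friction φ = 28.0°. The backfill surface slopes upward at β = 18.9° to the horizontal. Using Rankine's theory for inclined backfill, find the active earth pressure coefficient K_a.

0.446

K_a = cos β · (cos β − √(cos²β − cos²φ)) / (cos β + √(cos²β − cos²φ)).
cos β = 0.9461, cos φ = 0.8829, √(cos²β − cos²φ) = 0.3398.
K_a = 0.9461 × (0.9461 − 0.3398)/(0.9461 + 0.3398) = 0.4460.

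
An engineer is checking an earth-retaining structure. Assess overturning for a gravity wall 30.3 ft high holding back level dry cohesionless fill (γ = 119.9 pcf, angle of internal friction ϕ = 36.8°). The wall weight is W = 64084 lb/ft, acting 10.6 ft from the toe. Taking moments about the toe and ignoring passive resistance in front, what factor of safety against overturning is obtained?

K_a = tan²(45° − 36.8°/2) = 0.2508.
P_a = ½K_aγH² = 0.5×0.2508×119.9×30.3² = 13800 lb/ft, acting at H/3 = 10.10 ft above the base.
Overturning moment M_o = P_a × H/3 = 13800 × 10.10 = 139400.
Resisting moment M_r = W × 10.6 = 64084 × 10.6 = 679300.
FS_overturning = M_r/M_o = 679300/139400 = 4.873.

4.87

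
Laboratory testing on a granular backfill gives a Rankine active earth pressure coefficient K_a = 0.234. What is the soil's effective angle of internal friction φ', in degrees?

38.4°

K_a = tan²(45° − φ/2) ⇒ 45° − φ/2 = arctan(√0.234) = 25.81°.
φ = 2(45° − 25.81°) = 38.37°.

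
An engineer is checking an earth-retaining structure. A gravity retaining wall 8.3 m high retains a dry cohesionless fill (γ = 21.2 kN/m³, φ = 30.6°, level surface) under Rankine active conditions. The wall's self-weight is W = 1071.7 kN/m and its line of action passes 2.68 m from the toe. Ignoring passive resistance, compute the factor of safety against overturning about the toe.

4.37

K_a = tan²(45° − 30.6°/2) = 0.3253.
P_a = ½K_aγH² = 0.5×0.3253×21.2×8.3² = 237.6 kN/m, acting at H/3 = 2.767 m above the base.
Overturning moment M_o = P_a × H/3 = 237.6 × 2.767 = 657.3.
Resisting moment M_r = W × 2.68 = 1071.7 × 2.68 = 2872.
FS_overturning = M_r/M_o = 2872/657.3 = 4.370.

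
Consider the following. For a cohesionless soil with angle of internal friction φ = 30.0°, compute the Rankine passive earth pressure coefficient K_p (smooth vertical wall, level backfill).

K_p = (1 + sin φ)/(1 − sin φ) = tan²(45° + 30.0°/2) = 3.000.

3.00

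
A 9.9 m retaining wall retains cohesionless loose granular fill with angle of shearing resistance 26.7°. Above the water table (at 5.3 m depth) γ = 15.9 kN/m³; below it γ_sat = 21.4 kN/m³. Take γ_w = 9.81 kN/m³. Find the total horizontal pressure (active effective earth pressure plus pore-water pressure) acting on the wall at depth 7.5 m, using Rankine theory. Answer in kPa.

K_a = (1 − sin φ)/(1 + sin φ) = 0.3800.
γ' = 21.4 − 9.81 = 11.59 kN/m³.
Effective vertical stress at 7.5 m: σ'_v = 15.9×5.3 + 11.59×2.20 = 109.8 kPa.
σ'_h = K_a σ'_v = 0.3800 × 109.8 = 41.71 kPa; u = γ_w × 2.20 = 21.58 kPa.
Total σ_h = 41.71 + 21.58 = 63.29 kPa.

63.3 kPa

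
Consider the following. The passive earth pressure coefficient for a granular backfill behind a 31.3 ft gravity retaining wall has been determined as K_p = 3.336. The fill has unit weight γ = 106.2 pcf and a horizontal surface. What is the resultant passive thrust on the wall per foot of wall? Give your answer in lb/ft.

174000 lb/ft

P = ½ K_p γ H² = 0.5 × 3.336 × 106.2 × 31.3² = 173500 lb/ft.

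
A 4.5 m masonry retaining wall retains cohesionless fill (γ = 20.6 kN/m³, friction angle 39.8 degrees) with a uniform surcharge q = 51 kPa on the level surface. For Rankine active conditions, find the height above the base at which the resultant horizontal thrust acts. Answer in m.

1.89 m

K_a = 0.2194.
Triangular part P₁ = ½K_aγH² = 45.77 at H/3 = 1.500 m; rectangular part P₂ = K_a q H = 50.36 at H/2 = 2.250 m.
ȳ = (P₁·1.500 + P₂·2.250)/(P₁+P₂) = 1.893 m.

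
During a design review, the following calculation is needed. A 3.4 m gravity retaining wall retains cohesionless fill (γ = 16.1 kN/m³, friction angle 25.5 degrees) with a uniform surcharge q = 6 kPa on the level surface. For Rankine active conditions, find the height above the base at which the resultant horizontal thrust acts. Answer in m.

K_a = 0.3981.
Triangular part P₁ = ½K_aγH² = 37.05 at H/3 = 1.133 m; rectangular part P₂ = K_a q H = 8.121 at H/2 = 1.700 m.
ȳ = (P₁·1.133 + P₂·1.700)/(P₁+P₂) = 1.235 m.

1.24 m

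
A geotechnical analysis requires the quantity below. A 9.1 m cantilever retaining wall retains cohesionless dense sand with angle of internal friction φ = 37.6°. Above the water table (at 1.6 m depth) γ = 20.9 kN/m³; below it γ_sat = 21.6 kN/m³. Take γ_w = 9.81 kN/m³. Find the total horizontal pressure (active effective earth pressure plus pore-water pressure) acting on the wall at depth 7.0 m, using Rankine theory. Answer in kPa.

K_a = (1 − sin φ)/(1 + sin φ) = 0.2421.
γ' = 21.6 − 9.81 = 11.79 kN/m³.
Effective vertical stress at 7.0 m: σ'_v = 20.9×1.6 + 11.79×5.40 = 97.11 kPa.
σ'_h = K_a σ'_v = 0.2421 × 97.11 = 23.51 kPa; u = γ_w × 5.40 = 52.97 kPa.
Total σ_h = 23.51 + 52.97 = 76.49 kPa.

76.5 kPa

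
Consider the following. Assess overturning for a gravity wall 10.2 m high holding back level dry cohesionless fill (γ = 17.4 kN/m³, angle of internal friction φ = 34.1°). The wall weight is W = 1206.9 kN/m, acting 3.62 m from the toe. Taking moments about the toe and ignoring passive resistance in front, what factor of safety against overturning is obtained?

K_a = tan²(45° − 34.1°/2) = 0.2815.
P_a = ½K_aγH² = 0.5×0.2815×17.4×10.2² = 254.8 kN/m, acting at H/3 = 3.400 m above the base.
Overturning moment M_o = P_a × H/3 = 254.8 × 3.400 = 866.4.
Resisting moment M_r = W × 3.62 = 1206.9 × 3.62 = 4369.
FS_overturning = M_r/M_o = 4369/866.4 = 5.043.

5.04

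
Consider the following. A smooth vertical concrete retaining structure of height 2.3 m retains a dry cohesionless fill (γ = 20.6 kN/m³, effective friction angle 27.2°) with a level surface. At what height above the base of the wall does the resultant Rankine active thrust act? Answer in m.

0.767 m

K_a = 0.3726.
The pressure distribution is triangular, so the resultant acts at H/3 above the base = 2.3/3 = 0.7667 m.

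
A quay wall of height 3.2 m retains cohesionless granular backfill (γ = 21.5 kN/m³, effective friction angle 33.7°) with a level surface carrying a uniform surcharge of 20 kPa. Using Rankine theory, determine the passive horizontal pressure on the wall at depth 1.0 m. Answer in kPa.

K_p = (1 + sin φ)/(1 − sin φ) = 3.493.
σ_v = γz + q = 21.5 × 1.0 + 20 = 41.50 kPa.
σ_h = K_p σ_v = 3.493 × 41.50 = 145.0 kPa.

145 kPa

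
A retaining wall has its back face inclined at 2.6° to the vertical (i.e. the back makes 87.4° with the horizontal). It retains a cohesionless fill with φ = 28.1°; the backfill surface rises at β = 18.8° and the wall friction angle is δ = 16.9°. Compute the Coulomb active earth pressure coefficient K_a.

K_a = sin²(α+φ) / [sin²α · sin(α−δ) · (1 + √{sin(φ+δ)sin(φ−β) / (sin(α−δ)sin(α+β))})²].
With α = 87.4°, φ = 28.1°, δ = 16.9°, β = 18.8°: K_a = 0.4715.

0.471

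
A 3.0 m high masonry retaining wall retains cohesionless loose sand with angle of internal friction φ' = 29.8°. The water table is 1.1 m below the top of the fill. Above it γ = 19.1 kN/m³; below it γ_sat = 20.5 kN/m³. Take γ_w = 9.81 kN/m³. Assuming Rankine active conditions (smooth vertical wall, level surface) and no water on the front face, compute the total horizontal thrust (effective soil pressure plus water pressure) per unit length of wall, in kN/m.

41.5 kN/m

K_a = tan²(45° − φ/2) = 0.3360.
γ' = 20.5 − 9.81 = 10.69 kN/m³. Depth below WT = 1.9 m.
σ'_h at WT = K_a γ d_w = 7.060 kPa; at base = 7.060 + K_a γ' × 1.9 = 13.89 kPa.
P₁ (0–1.1 m) = ½×7.060×1.1 = 3.883. P₂ (1.1–3.0 m) = ½(7.060+13.89)×1.9 = 19.90.
P_w = ½ γ_w h₂² = 0.5×9.81×1.9² = 17.71. Total = 3.883+19.90+17.71 = 41.49 kN/m.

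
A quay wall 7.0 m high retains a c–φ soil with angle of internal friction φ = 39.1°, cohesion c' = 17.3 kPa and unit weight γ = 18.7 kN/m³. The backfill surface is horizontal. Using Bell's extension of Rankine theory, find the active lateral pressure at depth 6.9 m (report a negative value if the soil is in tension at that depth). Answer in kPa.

K_a = (1 − sin φ)/(1 + sin φ) = 0.2265.
σ_a = K_a γ z − 2c√K_a = 0.2265×18.7×6.9 − 2×17.3×0.4759 = 12.76 kPa.

12.8 kPa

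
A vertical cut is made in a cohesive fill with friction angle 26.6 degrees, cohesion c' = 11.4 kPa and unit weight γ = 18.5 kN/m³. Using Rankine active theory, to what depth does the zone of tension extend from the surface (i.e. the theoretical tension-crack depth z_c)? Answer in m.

K_a = tan²(45° − 26.6°/2) = 0.3814; √K_a = 0.6176.
The active pressure is zero where K_a γ z = 2c√K_a, so z_c = 2c/(γ√K_a) = 2×11.4/(18.5×0.6176) = 1.995 m.

2.00 m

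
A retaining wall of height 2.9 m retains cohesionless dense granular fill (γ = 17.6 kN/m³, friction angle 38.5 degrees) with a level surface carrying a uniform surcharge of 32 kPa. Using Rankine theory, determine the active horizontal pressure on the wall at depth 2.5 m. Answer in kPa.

K_a = (1 − sin φ)/(1 + sin φ) = 0.2327.
σ_v = γz + q = 17.6 × 2.5 + 32 = 76.00 kPa.
σ_h = K_a σ_v = 0.2327 × 76.00 = 17.68 kPa.

17.7 kPa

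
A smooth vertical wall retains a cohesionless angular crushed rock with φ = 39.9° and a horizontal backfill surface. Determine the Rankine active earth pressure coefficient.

0.218

K_a = tan²(45° − φ/2) = tan²(25.05°) = 0.2184.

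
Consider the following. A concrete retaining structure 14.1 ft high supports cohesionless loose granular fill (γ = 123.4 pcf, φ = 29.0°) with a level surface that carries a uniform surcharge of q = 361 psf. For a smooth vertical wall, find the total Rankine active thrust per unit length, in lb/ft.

6020 lb/ft

K_a = tan²(45° − φ/2) = 0.3470.
Soil triangle: ½ K_a γ H² = 0.5×0.3470×123.4×14.1² = 4256 lb/ft.
Surcharge rectangle: K_a q H = 0.3470×361×14.1 = 1766 lb/ft.
Total = 4256 + 1766 = 6022 lb/ft.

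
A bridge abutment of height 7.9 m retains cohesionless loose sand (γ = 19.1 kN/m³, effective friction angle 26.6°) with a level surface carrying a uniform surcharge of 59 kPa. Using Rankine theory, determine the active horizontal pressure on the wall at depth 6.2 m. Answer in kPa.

67.7 kPa

K_a = (1 − sin φ)/(1 + sin φ) = 0.3814.
σ_v = γz + q = 19.1 × 6.2 + 59 = 177.4 kPa.
σ_h = K_a σ_v = 0.3814 × 177.4 = 67.68 kPa.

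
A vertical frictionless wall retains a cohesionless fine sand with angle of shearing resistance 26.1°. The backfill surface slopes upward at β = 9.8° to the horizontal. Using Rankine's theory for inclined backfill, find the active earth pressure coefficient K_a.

K_a = cos β · (cos β − √(cos²β − cos²φ)) / (cos β + √(cos²β − cos²φ)).
cos β = 0.9854, cos φ = 0.8980, √(cos²β − cos²φ) = 0.4057.
K_a = 0.9854 × (0.9854 − 0.4057)/(0.9854 + 0.4057) = 0.4107.

0.411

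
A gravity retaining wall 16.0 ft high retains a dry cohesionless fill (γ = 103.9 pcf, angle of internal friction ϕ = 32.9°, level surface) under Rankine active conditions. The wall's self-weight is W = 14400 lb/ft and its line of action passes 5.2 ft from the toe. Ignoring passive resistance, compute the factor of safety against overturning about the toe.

3.57

K_a = tan²(45° − 32.9°/2) = 0.2960.
P_a = ½K_aγH² = 0.5×0.2960×103.9×16.0² = 3937 lb/ft, acting at H/3 = 5.333 ft above the base.
Overturning moment M_o = P_a × H/3 = 3937 × 5.333 = 21000.
Resisting moment M_r = W × 5.2 = 14400 × 5.2 = 74880.
FS_overturning = M_r/M_o = 74880/21000 = 3.566.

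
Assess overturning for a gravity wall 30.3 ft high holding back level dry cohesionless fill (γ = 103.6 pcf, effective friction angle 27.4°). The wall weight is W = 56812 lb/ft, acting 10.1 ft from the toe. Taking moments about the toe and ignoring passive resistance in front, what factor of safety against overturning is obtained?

3.23

K_a = tan²(45° − 27.4°/2) = 0.3697.
P_a = ½K_aγH² = 0.5×0.3697×103.6×30.3² = 17580 lb/ft, acting at H/3 = 10.10 ft above the base.
Overturning moment M_o = P_a × H/3 = 17580 × 10.10 = 177600.
Resisting moment M_r = W × 10.1 = 56812 × 10.1 = 573800.
FS_overturning = M_r/M_o = 573800/177600 = 3.232.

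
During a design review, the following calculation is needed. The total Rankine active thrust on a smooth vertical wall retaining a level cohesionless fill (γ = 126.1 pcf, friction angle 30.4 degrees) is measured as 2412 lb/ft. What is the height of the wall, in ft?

K_a = 0.3280. P_a = ½ K_a γ H² ⇒ H = √(2P_a/(K_a γ)).
H = √(2×2412/(0.3280×126.1)) = 10.80 ft.

10.8 ft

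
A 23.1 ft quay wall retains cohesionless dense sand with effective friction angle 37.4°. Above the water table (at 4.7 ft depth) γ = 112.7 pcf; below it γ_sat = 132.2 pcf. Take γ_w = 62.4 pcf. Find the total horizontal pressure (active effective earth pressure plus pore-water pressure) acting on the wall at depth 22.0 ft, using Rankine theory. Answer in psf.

K_a = (1 − sin φ)/(1 + sin φ) = 0.2443.
γ' = 132.2 − 62.4 = 69.80 pcf.
Effective vertical stress at 22.0 ft: σ'_v = 112.7×4.7 + 69.80×17.3 = 1737 psf.
σ'_h = K_a σ'_v = 0.2443 × 1737 = 424.3 psf; u = γ_w × 17.3 = 1080 psf.
Total σ_h = 424.3 + 1080 = 1504 psf.

1500 psf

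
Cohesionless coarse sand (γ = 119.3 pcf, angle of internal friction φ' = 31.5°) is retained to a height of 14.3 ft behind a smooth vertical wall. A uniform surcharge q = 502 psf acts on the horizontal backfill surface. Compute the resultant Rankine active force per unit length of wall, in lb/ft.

6080 lb/ft

K_a = tan²(45° − φ/2) = 0.3136.
Soil triangle: ½ K_a γ H² = 0.5×0.3136×119.3×14.3² = 3826 lb/ft.
Surcharge rectangle: K_a q H = 0.3136×502×14.3 = 2251 lb/ft.
Total = 3826 + 2251 = 6077 lb/ft.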